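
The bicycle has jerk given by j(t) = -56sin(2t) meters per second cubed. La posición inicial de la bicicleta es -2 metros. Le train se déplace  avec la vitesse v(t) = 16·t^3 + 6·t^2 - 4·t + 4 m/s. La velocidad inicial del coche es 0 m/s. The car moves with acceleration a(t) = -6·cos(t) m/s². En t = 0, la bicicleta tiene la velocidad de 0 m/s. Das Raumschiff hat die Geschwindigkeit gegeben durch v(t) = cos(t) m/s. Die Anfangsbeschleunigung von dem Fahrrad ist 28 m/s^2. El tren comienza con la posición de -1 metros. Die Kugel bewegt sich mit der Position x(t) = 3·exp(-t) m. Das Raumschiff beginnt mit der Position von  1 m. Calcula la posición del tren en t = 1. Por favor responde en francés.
En partant de la vitesse v(t) = 16·t^3 + 6·t^2 - 4·t + 4, nous prenons 1 primitive. La primitive de la vitesse est la position. En utilisant x(0) = -1, nous obtenons x(t) = 4·t^4 + 2·t^3 - 2·t^2 + 4·t - 1. Nous avons la position x(t) = 4·t^4 + 2·t^3 - 2·t^2 + 4·t - 1. En substituant t = 1: x(1) = 7.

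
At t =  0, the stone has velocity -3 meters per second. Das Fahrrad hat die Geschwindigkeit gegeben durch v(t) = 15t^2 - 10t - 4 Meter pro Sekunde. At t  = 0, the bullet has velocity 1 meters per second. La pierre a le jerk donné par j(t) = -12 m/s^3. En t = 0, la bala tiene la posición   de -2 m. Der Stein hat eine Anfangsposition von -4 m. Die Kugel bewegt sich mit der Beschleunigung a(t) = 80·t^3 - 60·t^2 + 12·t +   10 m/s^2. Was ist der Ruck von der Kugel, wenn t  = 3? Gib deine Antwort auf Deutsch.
Um dies zu lösen, müssen wir 1 Ableitung unserer Gleichung für die Beschleunigung a(t) = 80·t^3 - 60·t^2 + 12·t + 10 nehmen. Mit d/dt von a(t) finden wir j(t) = 240·t^2 - 120·t + 12. Aus der Gleichung für den Ruck j(t) = 240·t^2 - 120·t + 12, setzen wir t = 3 ein und erhalten j = 1812.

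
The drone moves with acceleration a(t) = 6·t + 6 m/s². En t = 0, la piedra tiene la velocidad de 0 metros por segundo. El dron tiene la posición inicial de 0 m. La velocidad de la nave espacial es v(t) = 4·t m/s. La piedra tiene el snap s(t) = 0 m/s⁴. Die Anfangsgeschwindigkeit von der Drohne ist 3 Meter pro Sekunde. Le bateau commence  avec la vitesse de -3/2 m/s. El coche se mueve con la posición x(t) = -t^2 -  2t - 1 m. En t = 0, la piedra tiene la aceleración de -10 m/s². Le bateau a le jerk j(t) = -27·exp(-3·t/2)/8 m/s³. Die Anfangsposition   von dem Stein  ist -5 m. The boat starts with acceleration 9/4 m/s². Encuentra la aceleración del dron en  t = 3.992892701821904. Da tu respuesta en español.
Tenemos la aceleración a(t) = 6·t + 6. Sustituyendo t = 3.992892701821904: a(3.992892701821904) = 29.9573562109314.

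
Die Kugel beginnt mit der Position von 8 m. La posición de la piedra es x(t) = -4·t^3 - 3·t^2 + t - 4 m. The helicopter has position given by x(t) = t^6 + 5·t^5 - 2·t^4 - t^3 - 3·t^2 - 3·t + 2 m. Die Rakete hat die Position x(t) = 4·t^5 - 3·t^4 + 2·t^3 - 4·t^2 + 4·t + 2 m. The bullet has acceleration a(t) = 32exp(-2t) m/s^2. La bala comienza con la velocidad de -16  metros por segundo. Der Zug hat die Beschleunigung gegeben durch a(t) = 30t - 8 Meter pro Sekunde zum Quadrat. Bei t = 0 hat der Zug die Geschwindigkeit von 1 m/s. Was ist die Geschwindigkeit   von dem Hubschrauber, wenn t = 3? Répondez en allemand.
Wir müssen unsere Gleichung für die Position x(t) = t^6 + 5·t^5 - 2·t^4 - t^3 - 3·t^2 - 3·t + 2 1-mal ableiten. Mit d/dt von x(t) finden wir v(t) = 6·t^5 + 25·t^4 - 8·t^3 - 3·t^2 - 6·t - 3. Aus der Gleichung für die Geschwindigkeit v(t) = 6·t^5 + 25·t^4 - 8·t^3 - 3·t^2 - 6·t - 3, setzen wir t = 3 ein und erhalten v = 3219.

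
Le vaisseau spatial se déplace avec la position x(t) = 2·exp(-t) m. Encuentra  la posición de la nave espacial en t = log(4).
Usando x(t) = 2·exp(-t) y sustituyendo t = log(4), encontramos x = 1/2.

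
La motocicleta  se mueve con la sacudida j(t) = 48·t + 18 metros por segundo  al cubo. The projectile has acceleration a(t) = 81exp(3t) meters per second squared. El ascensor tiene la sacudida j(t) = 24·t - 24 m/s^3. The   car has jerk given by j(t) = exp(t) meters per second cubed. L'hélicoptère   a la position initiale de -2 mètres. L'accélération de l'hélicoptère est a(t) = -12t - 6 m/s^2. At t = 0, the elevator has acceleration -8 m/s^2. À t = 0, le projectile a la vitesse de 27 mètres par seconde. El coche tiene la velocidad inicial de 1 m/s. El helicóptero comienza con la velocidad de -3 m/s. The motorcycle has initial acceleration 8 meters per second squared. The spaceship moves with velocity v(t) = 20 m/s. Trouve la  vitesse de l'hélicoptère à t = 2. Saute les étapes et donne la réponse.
La vitesse à t = 2 est v = -39.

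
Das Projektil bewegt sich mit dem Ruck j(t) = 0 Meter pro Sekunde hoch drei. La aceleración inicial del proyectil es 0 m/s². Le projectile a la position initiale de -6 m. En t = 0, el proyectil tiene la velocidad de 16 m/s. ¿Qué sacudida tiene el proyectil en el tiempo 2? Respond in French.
En utilisant j(t) = 0 et en substituant t = 2, nous trouvons j = 0.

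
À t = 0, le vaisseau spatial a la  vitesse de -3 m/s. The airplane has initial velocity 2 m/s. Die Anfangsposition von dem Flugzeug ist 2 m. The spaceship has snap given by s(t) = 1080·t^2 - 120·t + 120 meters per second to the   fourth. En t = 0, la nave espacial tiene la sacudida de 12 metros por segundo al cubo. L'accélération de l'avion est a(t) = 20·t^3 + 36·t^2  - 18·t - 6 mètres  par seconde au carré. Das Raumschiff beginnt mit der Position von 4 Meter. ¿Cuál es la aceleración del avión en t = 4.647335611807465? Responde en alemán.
Wir haben die Beschleunigung a(t) = 20·t^3 + 36·t^2 - 18·t - 6. Durch Einsetzen von t = 4.647335611807465: a(4.647335611807465) = 2695.30401359453.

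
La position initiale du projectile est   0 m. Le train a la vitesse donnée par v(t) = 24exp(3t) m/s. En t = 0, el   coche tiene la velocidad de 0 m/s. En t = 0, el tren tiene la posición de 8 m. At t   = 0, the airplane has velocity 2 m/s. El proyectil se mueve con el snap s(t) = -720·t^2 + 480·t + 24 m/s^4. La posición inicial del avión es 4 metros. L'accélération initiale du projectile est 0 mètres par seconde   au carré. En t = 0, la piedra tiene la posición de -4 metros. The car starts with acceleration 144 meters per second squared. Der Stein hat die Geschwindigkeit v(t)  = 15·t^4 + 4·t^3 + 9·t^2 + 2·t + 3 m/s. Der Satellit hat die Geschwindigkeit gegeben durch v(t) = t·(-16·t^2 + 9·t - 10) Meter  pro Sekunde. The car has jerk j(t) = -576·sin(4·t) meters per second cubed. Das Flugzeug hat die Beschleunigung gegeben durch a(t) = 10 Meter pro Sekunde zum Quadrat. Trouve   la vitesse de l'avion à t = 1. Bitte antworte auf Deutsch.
Wir müssen unsere Gleichung für die Beschleunigung a(t) = 10 1-mal integrieren. Die Stammfunktion von der Beschleunigung ist die Geschwindigkeit. Mit v(0) = 2 erhalten wir v(t) = 10·t + 2. Aus der Gleichung für die Geschwindigkeit v(t) = 10·t + 2, setzen wir t = 1 ein und erhalten v = 12.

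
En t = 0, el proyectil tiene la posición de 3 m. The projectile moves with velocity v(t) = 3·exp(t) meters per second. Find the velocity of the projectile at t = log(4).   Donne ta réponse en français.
Nous avons la vitesse v(t) = 3·exp(t). En substituant t = log(4): v(log(4)) = 12.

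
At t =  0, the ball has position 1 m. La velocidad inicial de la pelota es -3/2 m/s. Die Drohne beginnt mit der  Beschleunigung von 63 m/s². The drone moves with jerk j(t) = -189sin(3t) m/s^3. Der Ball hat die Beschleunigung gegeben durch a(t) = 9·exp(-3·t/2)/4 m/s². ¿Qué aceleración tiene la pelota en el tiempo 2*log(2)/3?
Usando a(t) = 9·exp(-3·t/2)/4 y sustituyendo t = 2*log(2)/3, encontramos a = 9/8.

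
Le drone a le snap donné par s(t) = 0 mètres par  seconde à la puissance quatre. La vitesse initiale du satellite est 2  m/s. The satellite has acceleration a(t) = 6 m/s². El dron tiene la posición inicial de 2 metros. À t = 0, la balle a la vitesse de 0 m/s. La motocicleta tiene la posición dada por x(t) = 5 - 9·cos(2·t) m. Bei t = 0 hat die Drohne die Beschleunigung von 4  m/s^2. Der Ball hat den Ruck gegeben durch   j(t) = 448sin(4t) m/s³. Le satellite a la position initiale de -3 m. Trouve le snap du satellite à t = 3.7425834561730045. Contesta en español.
Para resolver esto, necesitamos tomar 2 derivadas de nuestra ecuación de la aceleración a(t) = 6. Derivando la aceleración, obtenemos la sacudida: j(t) = 0. La derivada de la sacudida da el snap: s(t) = 0. Usando s(t) = 0 y sustituyendo t = 3.7425834561730045, encontramos s = 0.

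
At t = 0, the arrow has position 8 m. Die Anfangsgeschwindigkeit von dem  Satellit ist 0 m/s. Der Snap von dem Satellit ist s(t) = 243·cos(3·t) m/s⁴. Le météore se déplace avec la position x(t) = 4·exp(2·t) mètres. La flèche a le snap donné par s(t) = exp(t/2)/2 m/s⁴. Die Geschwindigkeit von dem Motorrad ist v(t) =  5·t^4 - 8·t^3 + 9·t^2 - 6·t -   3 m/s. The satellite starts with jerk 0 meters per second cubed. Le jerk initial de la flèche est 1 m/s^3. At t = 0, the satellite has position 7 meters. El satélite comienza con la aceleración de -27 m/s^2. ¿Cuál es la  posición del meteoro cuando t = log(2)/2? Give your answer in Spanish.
Usando x(t) = 4·exp(2·t) y sustituyendo t = log(2)/2, encontramos x = 8.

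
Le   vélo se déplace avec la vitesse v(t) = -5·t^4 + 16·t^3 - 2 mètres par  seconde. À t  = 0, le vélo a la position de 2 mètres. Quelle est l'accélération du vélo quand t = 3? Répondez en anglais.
To solve this, we need to take 1 derivative of our velocity equation v(t) = -5·t^4 + 16·t^3 - 2. Taking d/dt of v(t), we find a(t) = -20·t^3 + 48·t^2. From the given acceleration equation a(t) = -20·t^3 + 48·t^2, we substitute t = 3 to get a = -108.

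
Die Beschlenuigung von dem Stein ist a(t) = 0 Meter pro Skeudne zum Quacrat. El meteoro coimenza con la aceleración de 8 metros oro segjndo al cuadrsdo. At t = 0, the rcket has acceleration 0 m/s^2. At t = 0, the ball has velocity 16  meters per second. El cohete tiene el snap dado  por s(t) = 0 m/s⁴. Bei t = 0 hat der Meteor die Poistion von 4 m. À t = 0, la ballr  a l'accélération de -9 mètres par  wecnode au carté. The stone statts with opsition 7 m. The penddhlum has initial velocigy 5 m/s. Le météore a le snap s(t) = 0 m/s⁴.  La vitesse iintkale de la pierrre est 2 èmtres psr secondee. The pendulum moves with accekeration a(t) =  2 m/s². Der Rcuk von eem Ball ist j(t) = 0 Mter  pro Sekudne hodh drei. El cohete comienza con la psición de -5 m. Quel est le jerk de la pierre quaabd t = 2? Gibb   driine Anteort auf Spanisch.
Debemos derivar nuestra ecuación de la aceleración a(t) = 0 1 vez. Derivando la aceleración, obtenemos la sacudida: j(t) = 0. Tenemos la sacudida j(t) = 0. Sustituyendo t = 2: j(2) = 0.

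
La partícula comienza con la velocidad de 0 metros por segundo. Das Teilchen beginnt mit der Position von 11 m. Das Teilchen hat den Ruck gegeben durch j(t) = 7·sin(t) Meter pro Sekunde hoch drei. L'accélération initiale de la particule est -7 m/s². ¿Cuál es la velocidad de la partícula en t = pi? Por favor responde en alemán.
Ausgehend von dem Ruck j(t) = 7·sin(t), nehmen wir 2 Integrale. Das Integral von dem Ruck, mit a(0) = -7, ergibt die Beschleunigung: a(t) = -7·cos(t). Mit ∫a(t)dt und Anwendung von v(0) = 0, finden wir v(t) = -7·sin(t). Wir haben die Geschwindigkeit v(t) = -7·sin(t). Durch Einsetzen von t = pi: v(pi) = 0.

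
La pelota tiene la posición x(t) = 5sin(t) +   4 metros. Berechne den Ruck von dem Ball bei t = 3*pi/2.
Um dies zu lösen, müssen wir 3 Ableitungen unserer Gleichung für die Position x(t) = 5·sin(t) + 4 nehmen. Mit d/dt von x(t) finden wir v(t) = 5·cos(t). Die Ableitung von der Geschwindigkeit ergibt die Beschleunigung: a(t) = -5·sin(t). Durch Ableiten von der Beschleunigung erhalten wir den Ruck: j(t) = -5·cos(t). Mit j(t) = -5·cos(t) und Einsetzen von t = 3*pi/2, finden wir j = 0.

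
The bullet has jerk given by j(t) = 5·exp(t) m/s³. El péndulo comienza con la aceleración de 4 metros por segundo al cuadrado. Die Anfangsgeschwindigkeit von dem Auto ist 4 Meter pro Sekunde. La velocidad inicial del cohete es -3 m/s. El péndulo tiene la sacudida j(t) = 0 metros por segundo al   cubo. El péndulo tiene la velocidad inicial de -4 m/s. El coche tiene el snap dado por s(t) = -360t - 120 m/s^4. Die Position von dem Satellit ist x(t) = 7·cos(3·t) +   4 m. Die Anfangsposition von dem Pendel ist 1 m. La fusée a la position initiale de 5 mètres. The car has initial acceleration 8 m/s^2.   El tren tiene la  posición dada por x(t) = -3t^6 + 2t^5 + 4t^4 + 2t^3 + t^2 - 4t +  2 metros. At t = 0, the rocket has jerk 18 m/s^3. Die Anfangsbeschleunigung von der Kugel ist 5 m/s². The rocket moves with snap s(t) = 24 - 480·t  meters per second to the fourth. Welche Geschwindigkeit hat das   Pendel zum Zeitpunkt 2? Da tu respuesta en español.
Necesitamos integrar nuestra ecuación de la sacudida j(t) = 0 2 veces. La integral de la sacudida, con a(0) = 4, da la aceleración: a(t) = 4. Tomando ∫a(t)dt y aplicando v(0) = -4, encontramos v(t) = 4·t - 4. De la ecuación de la velocidad v(t) = 4·t - 4, sustituimos t = 2 para obtener v = 4.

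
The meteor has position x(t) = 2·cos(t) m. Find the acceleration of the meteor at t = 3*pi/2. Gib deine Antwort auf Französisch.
Nous devons dériver notre équation de la position x(t) = 2·cos(t) 2 fois. La dérivée de la position donne la vitesse: v(t) = -2·sin(t). En prenant d/dt de v(t), nous trouvons a(t) = -2·cos(t). De l'équation de l'accélération a(t) = -2·cos(t), nous substituons t = 3*pi/2 pour obtenir a = 0.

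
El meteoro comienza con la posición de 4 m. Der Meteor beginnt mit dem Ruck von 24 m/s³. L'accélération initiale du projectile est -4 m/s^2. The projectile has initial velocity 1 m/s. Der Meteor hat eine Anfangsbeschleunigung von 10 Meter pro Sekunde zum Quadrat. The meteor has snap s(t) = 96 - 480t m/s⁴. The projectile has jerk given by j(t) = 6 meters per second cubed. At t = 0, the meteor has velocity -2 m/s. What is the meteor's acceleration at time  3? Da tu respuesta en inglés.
To solve this, we need to take 2 integrals of our snap equation s(t) = 96 - 480·t. Finding the integral of s(t) and using j(0) = 24: j(t) = -240·t^2 + 96·t + 24. Finding the antiderivative of j(t) and using a(0) = 10: a(t) = -80·t^3 + 48·t^2 + 24·t + 10. Using a(t) = -80·t^3 + 48·t^2 + 24·t + 10 and substituting t = 3, we find a = -1646.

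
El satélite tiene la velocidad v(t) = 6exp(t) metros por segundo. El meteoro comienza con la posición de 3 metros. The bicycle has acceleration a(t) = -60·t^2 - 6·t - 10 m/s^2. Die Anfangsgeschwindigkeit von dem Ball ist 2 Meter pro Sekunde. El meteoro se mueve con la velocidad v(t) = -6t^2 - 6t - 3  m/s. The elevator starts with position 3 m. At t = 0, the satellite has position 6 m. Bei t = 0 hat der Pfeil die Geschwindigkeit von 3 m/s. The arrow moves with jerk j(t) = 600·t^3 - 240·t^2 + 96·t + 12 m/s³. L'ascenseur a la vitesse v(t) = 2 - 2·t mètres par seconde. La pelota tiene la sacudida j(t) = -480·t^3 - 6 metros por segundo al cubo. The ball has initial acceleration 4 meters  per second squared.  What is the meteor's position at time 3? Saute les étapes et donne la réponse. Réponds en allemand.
Die Antwort ist -87.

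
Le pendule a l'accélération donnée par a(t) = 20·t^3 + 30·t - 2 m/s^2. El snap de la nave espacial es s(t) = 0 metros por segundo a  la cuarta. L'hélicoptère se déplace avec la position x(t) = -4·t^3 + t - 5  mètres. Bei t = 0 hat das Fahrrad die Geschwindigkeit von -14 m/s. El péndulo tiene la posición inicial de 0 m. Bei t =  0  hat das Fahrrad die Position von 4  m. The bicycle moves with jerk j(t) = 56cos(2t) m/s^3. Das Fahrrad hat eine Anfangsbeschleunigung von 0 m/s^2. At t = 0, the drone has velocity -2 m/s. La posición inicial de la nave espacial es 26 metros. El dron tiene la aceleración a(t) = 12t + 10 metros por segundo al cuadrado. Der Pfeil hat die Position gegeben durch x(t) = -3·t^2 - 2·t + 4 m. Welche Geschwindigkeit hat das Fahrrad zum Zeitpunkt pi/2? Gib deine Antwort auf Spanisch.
Necesitamos integrar nuestra ecuación de la sacudida j(t) = 56·cos(2·t) 2 veces. La antiderivada de la sacudida, con a(0) = 0, da la aceleración: a(t) = 28·sin(2·t). Tomando ∫a(t)dt y aplicando v(0) = -14, encontramos v(t) = -14·cos(2·t). Usando v(t) = -14·cos(2·t) y sustituyendo t = pi/2, encontramos v = 14.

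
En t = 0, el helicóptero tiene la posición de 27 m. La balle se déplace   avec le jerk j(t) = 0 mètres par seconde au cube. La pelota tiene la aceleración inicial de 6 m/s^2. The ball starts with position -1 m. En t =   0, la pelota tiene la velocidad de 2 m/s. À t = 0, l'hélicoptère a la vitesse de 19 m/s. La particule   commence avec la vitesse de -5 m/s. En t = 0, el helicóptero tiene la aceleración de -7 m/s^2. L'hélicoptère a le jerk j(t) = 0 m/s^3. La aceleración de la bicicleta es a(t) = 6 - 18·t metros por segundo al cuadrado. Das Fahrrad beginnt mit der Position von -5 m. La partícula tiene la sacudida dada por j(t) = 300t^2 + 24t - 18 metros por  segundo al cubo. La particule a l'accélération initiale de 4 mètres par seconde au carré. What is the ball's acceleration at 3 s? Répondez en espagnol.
Partiendo de la sacudida j(t) = 0, tomamos 1 antiderivada. Tomando ∫j(t)dt y aplicando a(0) = 6, encontramos a(t) = 6. Usando a(t) = 6 y sustituyendo t = 3, encontramos a = 6.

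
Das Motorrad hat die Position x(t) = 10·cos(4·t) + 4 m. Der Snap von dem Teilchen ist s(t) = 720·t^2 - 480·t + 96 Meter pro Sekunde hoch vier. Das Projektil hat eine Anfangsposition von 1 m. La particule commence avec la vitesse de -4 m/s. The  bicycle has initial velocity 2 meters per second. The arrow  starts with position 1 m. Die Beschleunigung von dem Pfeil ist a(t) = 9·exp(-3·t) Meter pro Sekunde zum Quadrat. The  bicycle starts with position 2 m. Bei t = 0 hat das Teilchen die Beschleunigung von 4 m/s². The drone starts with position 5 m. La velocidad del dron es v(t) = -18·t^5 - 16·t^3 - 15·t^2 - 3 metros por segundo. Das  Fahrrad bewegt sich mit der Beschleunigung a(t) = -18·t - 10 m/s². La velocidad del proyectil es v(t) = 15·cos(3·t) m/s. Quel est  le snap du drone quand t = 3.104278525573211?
Pour résoudre ceci, nous devons prendre 3 dérivées de notre équation de la vitesse v(t) = -18·t^5 - 16·t^3 - 15·t^2 - 3. En prenant d/dt de v(t), nous trouvons a(t) = -90·t^4 - 48·t^2 - 30·t. La dérivée de l'accélération donne le jerk: j(t) = -360·t^3 - 96·t - 30. La dérivée du jerk donne le snap: s(t) = -1080·t^2 - 96. En utilisant s(t) = -1080·t^2 - 96 et en substituant t = 3.104278525573211, nous trouvons s = -10503.4687774818.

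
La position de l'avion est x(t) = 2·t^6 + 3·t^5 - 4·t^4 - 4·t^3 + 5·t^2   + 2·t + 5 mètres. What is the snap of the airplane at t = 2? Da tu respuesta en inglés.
To solve this, we need to take 4 derivatives of our position equation x(t) = 2·t^6 + 3·t^5 - 4·t^4 - 4·t^3 + 5·t^2 + 2·t + 5. Taking d/dt of x(t), we find v(t) = 12·t^5 + 15·t^4 - 16·t^3 - 12·t^2 + 10·t + 2. Differentiating velocity, we get acceleration: a(t) = 60·t^4 + 60·t^3 - 48·t^2 - 24·t + 10. Differentiating acceleration, we get jerk: j(t) = 240·t^3 + 180·t^2 - 96·t - 24. Differentiating jerk, we get snap: s(t) = 720·t^2 + 360·t - 96. From the given snap equation s(t) = 720·t^2 + 360·t - 96, we substitute t = 2 to get s = 3504.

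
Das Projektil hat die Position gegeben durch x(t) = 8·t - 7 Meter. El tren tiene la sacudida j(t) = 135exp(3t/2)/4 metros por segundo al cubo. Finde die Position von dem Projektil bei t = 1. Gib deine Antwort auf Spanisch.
Usando x(t) = 8·t - 7 y sustituyendo t = 1, encontramos x = 1.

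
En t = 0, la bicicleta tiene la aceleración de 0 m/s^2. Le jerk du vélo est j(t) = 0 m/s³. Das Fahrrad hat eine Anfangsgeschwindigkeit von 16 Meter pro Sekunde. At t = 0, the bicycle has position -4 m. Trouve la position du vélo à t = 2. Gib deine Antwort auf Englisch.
We need to integrate our jerk equation j(t) = 0 3 times. The antiderivative of jerk is acceleration. Using a(0) = 0, we get a(t) = 0. The integral of acceleration, with v(0) = 16, gives velocity: v(t) = 16. Finding the integral of v(t) and using x(0) = -4: x(t) = 16·t - 4. Using x(t) = 16·t - 4 and substituting t = 2, we find x = 28.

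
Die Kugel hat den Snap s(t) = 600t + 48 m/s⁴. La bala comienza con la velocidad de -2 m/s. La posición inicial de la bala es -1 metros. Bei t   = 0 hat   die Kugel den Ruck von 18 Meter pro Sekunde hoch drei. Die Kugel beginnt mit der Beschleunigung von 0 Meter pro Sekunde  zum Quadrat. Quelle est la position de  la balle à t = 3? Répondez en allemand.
Wir müssen die Stammfunktion unserer Gleichung für den Snap s(t) = 600·t + 48 4-mal finden. Durch Integration von dem Snap und Verwendung der Anfangsbedingung j(0) = 18, erhalten wir j(t) = 300·t^2 + 48·t + 18. Durch Integration von dem Ruck und Verwendung der Anfangsbedingung a(0) = 0, erhalten wir a(t) = 2·t·(50·t^2 + 12·t + 9). Das Integral von der Beschleunigung, mit v(0) = -2, ergibt die Geschwindigkeit: v(t) = 25·t^4 + 8·t^3 + 9·t^2 - 2. Durch Integration von der Geschwindigkeit und Verwendung der Anfangsbedingung x(0) = -1, erhalten wir x(t) = 5·t^5 + 2·t^4 + 3·t^3 - 2·t - 1. Aus der Gleichung für die Position x(t) = 5·t^5 + 2·t^4 + 3·t^3 - 2·t - 1, setzen wir t = 3 ein und erhalten x = 1451.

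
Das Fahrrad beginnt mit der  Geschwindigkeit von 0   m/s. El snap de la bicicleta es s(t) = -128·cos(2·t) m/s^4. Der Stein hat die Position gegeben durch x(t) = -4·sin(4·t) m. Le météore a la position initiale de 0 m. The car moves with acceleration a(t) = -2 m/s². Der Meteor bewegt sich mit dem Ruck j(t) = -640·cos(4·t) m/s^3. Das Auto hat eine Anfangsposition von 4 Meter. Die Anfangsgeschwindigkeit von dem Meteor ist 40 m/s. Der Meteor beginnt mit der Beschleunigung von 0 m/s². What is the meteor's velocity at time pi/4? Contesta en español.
Partiendo de la sacudida j(t) = -640·cos(4·t), tomamos 2 integrales. Integrando la sacudida y usando la condición inicial a(0) = 0, obtenemos a(t) = -160·sin(4·t). Tomando ∫a(t)dt y aplicando v(0) = 40, encontramos v(t) = 40·cos(4·t). De la ecuación de la velocidad v(t) = 40·cos(4·t), sustituimos t = pi/4 para obtener v = -40.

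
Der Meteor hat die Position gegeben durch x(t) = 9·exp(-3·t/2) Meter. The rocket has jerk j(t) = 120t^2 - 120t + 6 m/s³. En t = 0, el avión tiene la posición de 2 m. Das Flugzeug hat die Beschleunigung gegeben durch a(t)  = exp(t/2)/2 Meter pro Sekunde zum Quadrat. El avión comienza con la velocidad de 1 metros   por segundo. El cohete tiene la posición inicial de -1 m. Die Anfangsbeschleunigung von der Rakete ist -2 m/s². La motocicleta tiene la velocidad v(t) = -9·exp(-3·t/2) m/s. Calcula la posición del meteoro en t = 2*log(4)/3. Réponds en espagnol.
De la ecuación de la posición x(t) = 9·exp(-3·t/2), sustituimos t = 2*log(4)/3 para obtener x = 9/4.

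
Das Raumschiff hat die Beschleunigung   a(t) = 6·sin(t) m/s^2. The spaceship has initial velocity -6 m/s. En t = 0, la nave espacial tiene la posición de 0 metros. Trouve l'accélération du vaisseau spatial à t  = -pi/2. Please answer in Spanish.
Usando a(t) = 6·sin(t) y sustituyendo t = -pi/2, encontramos a = -6.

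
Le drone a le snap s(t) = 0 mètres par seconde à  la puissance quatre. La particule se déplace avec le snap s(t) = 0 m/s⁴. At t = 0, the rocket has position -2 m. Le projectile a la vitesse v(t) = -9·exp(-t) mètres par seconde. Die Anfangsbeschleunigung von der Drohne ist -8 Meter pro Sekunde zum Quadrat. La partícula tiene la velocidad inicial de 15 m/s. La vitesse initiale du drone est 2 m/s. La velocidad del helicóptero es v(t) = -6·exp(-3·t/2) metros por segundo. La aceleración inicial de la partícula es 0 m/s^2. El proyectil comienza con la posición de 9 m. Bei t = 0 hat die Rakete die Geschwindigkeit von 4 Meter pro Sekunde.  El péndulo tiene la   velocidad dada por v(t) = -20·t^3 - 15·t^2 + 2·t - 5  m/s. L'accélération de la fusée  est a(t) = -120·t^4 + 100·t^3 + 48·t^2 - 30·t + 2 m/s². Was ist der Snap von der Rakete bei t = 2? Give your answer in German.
Wir müssen unsere Gleichung für die Beschleunigung a(t) = -120·t^4 + 100·t^3 + 48·t^2 - 30·t + 2 2-mal ableiten. Mit d/dt von a(t) finden wir j(t) = -480·t^3 + 300·t^2 + 96·t - 30. Die Ableitung von dem Ruck ergibt den Snap: s(t) = -1440·t^2 + 600·t + 96. Aus der Gleichung für den Snap s(t) = -1440·t^2 + 600·t + 96, setzen wir t = 2 ein und erhalten s = -4464.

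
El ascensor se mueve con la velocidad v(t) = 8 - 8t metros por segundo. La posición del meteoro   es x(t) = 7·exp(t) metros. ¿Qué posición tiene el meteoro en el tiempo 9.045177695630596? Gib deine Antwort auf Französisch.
En utilisant x(t) = 7·exp(t) et en substituant t = 9.045177695630596, nous trouvons x = 59342.9048140066.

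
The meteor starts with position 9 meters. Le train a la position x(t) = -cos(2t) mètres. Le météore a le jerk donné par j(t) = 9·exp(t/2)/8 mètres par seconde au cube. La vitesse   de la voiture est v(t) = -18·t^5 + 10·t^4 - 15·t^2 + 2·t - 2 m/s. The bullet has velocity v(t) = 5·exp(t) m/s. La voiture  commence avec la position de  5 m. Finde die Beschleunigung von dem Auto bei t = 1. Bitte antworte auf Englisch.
We must differentiate our velocity equation v(t) = -18·t^5 + 10·t^4 - 15·t^2 + 2·t - 2 1 time. The derivative of velocity gives acceleration: a(t) = -90·t^4 + 40·t^3 - 30·t + 2. We have acceleration a(t) = -90·t^4 + 40·t^3 - 30·t + 2. Substituting t = 1: a(1) = -78.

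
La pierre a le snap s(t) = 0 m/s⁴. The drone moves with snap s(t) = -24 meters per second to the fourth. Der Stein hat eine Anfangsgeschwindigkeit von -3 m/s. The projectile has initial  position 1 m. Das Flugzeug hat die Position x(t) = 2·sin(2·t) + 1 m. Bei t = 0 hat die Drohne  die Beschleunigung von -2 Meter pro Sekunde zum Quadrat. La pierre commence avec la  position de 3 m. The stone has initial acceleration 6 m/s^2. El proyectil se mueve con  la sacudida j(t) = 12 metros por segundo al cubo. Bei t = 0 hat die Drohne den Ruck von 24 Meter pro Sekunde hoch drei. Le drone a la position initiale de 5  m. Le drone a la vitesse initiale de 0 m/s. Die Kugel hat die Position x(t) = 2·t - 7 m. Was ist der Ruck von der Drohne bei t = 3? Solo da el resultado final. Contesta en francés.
j(3) = -48.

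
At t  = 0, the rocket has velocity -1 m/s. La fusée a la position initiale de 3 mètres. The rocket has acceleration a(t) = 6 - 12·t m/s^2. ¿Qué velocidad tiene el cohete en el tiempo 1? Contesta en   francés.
Nous devons trouver l'intégrale de notre équation de l'accélération a(t) = 6 - 12·t 1 fois. En prenant ∫a(t)dt et en appliquant v(0) = -1, nous trouvons v(t) = -6·t^2 + 6·t - 1. Nous avons la vitesse v(t) = -6·t^2 + 6·t - 1. En substituant t = 1: v(1) = -1.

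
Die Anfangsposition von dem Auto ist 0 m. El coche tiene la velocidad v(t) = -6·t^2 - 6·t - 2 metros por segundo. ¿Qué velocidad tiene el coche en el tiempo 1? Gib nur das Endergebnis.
En t = 1, v = -14.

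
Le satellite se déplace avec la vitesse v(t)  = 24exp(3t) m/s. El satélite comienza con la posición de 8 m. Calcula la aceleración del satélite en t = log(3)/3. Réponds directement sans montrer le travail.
La respuesta es 216.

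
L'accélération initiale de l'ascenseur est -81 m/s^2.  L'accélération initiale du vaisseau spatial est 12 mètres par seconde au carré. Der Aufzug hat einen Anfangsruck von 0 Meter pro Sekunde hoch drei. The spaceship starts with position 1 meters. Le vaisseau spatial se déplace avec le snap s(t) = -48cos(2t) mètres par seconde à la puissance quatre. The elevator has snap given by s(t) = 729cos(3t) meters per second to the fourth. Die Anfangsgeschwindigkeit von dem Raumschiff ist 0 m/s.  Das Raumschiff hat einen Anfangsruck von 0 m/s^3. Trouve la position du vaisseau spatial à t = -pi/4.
Nous devons trouver l'intégrale de notre équation du snap s(t) = -48·cos(2·t) 4 fois. L'intégrale du snap, avec j(0) = 0, donne le jerk: j(t) = -24·sin(2·t). La primitive du jerk, avec a(0) = 12, donne l'accélération: a(t) = 12·cos(2·t). L'intégrale de l'accélération, avec v(0) = 0, donne la vitesse: v(t) = 6·sin(2·t). En intégrant la vitesse et en utilisant la condition initiale x(0) = 1, nous obtenons x(t) = 4 - 3·cos(2·t). En utilisant x(t) = 4 - 3·cos(2·t) et en substituant t = -pi/4, nous trouvons x = 4.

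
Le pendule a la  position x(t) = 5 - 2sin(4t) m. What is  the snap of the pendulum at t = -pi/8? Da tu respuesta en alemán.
Ausgehend von der Position x(t) = 5 - 2·sin(4·t), nehmen wir 4 Ableitungen. Die Ableitung von der Position ergibt die Geschwindigkeit: v(t) = -8·cos(4·t). Die Ableitung von der Geschwindigkeit ergibt die Beschleunigung: a(t) = 32·sin(4·t). Die Ableitung von der Beschleunigung ergibt den Ruck: j(t) = 128·cos(4·t). Die Ableitung von dem Ruck ergibt den Snap: s(t) = -512·sin(4·t). Wir haben den Snap s(t) = -512·sin(4·t). Durch Einsetzen von t = -pi/8: s(-pi/8) = 512.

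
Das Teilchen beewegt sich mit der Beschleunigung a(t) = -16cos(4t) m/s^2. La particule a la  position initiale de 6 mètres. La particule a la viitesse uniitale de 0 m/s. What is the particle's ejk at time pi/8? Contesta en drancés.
En partant de l'accélération a(t) = -16·cos(4·t), nous prenons 1 dérivée. En dérivant l'accélération, nous obtenons le jerk: j(t) = 64·sin(4·t). En utilisant j(t) = 64·sin(4·t) et en substituant t = pi/8, nous trouvons j = 64.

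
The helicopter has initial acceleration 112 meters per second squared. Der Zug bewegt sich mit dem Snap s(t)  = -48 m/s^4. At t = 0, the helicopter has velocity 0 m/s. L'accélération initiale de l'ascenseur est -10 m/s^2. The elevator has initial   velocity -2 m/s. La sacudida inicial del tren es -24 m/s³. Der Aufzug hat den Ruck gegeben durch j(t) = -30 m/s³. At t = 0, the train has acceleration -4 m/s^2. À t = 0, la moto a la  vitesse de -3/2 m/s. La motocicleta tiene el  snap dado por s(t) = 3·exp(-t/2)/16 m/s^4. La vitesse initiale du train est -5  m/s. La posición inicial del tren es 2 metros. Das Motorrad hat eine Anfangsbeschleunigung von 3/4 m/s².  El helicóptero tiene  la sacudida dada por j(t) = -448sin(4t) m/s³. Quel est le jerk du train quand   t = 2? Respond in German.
Wir müssen die Stammfunktion unserer Gleichung für den Snap s(t) = -48 1-mal finden. Das Integral von dem Snap, mit j(0) = -24, ergibt den Ruck: j(t) = -48·t - 24. Wir haben den Ruck j(t) = -48·t - 24. Durch Einsetzen von t = 2: j(2) = -120.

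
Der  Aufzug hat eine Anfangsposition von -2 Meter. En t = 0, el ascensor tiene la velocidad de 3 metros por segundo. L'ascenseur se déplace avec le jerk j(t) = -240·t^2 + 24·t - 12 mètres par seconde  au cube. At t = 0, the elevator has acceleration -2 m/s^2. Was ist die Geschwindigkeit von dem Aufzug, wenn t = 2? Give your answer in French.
Nous devons trouver la primitive de notre équation du jerk j(t) = -240·t^2 + 24·t - 12 2 fois. En intégrant le jerk et en utilisant la condition initiale a(0) = -2, nous obtenons a(t) = -80·t^3 + 12·t^2 - 12·t - 2. En intégrant l'accélération et en utilisant la condition initiale v(0) = 3, nous obtenons v(t) = -20·t^4 + 4·t^3 - 6·t^2 - 2·t + 3. En utilisant v(t) = -20·t^4 + 4·t^3 - 6·t^2 - 2·t + 3 et en substituant t = 2, nous trouvons v = -313.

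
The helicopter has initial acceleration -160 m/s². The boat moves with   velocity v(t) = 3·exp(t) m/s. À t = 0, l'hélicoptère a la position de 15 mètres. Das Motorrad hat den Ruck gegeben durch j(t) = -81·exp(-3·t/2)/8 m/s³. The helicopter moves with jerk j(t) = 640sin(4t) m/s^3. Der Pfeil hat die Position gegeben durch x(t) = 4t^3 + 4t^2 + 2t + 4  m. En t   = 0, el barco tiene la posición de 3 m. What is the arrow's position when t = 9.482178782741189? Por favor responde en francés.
Nous avons la position x(t) = 4·t^3 + 4·t^2 + 2·t + 4. En substituant t = 9.482178782741189: x(9.482178782741189) = 3792.84702042533.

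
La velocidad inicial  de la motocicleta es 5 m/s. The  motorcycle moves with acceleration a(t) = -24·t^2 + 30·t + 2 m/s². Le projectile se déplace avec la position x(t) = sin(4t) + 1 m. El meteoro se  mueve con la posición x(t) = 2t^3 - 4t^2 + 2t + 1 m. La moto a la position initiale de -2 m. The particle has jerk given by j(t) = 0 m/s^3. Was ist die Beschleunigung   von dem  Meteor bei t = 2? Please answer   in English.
Starting from position x(t) = 2·t^3 - 4·t^2 + 2·t + 1, we take 2 derivatives. Taking d/dt of x(t), we find v(t) = 6·t^2 - 8·t + 2. Taking d/dt of v(t), we find a(t) = 12·t - 8. From the given acceleration equation a(t) = 12·t - 8, we substitute t = 2 to get a = 16.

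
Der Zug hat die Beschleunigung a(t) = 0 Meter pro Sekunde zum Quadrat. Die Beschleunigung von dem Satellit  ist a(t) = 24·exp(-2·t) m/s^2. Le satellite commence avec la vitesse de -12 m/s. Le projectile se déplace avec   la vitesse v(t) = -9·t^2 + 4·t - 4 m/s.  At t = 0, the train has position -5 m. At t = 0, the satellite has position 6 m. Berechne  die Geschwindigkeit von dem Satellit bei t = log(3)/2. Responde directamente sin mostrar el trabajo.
Die Antwort ist -4.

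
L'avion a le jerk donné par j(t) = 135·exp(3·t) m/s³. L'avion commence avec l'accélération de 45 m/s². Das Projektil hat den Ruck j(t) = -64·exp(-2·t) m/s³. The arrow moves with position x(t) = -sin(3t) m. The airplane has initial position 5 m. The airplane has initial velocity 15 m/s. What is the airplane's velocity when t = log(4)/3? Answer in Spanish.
Necesitamos integrar nuestra ecuación de la sacudida j(t) = 135·exp(3·t) 2 veces. Integrando la sacudida y usando la condición inicial a(0) = 45, obtenemos a(t) = 45·exp(3·t). La integral de la aceleración es la velocidad. Usando v(0) = 15, obtenemos v(t) = 15·exp(3·t). De la ecuación de la velocidad v(t) = 15·exp(3·t), sustituimos t = log(4)/3 para obtener v = 60.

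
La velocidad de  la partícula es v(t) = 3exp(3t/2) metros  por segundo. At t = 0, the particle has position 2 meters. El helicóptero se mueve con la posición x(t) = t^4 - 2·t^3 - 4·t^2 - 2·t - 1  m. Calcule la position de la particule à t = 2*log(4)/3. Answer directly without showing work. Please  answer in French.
La réponse est 8.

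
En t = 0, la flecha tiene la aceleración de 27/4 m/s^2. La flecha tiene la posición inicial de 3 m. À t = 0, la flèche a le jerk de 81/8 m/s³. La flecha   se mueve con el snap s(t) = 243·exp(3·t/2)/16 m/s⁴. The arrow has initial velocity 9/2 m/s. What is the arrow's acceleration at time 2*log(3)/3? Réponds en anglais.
Starting from snap s(t) = 243·exp(3·t/2)/16, we take 2 antiderivatives. The antiderivative of snap is jerk. Using j(0) = 81/8, we get j(t) = 81·exp(3·t/2)/8. The antiderivative of jerk is acceleration. Using a(0) = 27/4, we get a(t) = 27·exp(3·t/2)/4. From the given acceleration equation a(t) = 27·exp(3·t/2)/4, we substitute t = 2*log(3)/3 to get a = 81/4.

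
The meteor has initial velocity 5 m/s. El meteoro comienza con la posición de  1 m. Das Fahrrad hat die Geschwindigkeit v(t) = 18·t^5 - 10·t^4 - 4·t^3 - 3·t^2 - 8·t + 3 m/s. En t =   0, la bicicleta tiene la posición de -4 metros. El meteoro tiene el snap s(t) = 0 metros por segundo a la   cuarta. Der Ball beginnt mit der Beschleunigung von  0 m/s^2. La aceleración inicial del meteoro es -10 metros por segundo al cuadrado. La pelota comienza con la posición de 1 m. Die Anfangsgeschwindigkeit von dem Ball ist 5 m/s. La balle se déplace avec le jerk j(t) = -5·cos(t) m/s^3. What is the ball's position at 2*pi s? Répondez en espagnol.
Necesitamos integrar nuestra ecuación de la sacudida j(t) = -5·cos(t) 3 veces. Integrando la sacudida y usando la condición inicial a(0) = 0, obtenemos a(t) = -5·sin(t). Integrando la aceleración y usando la condición inicial v(0) = 5, obtenemos v(t) = 5·cos(t). La integral de la velocidad, con x(0) = 1, da la posición: x(t) = 5·sin(t) + 1. De la ecuación de la posición x(t) = 5·sin(t) + 1, sustituimos t = 2*pi para obtener x = 1.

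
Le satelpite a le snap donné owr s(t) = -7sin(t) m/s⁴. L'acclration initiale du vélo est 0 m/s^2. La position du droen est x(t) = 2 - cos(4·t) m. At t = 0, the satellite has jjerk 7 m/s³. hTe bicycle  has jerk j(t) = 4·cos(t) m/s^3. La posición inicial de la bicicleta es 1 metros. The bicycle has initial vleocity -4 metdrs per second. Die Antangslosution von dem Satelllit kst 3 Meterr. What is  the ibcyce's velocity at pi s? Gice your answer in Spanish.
Necesitamos integrar nuestra ecuación de la sacudida j(t) = 4·cos(t) 2 veces. Integrando la sacudida y usando la condición inicial a(0) = 0, obtenemos a(t) = 4·sin(t). La antiderivada de la aceleración es la velocidad. Usando v(0) = -4, obtenemos v(t) = -4·cos(t). Usando v(t) = -4·cos(t) y sustituyendo t = pi, encontramos v = 4.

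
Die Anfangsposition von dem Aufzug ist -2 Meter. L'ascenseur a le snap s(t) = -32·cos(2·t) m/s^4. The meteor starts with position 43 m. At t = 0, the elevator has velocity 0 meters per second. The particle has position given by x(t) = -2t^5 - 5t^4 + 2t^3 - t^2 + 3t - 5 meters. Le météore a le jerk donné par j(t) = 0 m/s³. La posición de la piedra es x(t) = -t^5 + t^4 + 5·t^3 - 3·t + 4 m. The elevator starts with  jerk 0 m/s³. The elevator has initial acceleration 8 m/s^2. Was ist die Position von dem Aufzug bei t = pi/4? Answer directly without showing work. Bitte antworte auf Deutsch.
Die Antwort ist 0.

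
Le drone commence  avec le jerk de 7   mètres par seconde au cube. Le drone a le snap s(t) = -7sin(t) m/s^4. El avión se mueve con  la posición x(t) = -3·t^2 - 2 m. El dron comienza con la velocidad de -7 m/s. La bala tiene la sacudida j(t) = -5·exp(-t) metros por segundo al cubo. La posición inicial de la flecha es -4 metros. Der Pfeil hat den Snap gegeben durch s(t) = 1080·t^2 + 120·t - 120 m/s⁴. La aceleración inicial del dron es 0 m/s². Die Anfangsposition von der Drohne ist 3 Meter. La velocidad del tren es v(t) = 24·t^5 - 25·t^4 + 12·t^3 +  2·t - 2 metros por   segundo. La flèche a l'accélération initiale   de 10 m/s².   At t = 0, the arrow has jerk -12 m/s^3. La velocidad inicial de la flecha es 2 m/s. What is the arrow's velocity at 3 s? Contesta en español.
Partiendo del snap s(t) = 1080·t^2 + 120·t - 120, tomamos 3 antiderivadas. Tomando ∫s(t)dt y aplicando j(0) = -12, encontramos j(t) = 360·t^3 + 60·t^2 - 120·t - 12. Tomando ∫j(t)dt y aplicando a(0) = 10, encontramos a(t) = 90·t^4 + 20·t^3 - 60·t^2 - 12·t + 10. Integrando la aceleración y usando la condición inicial v(0) = 2, obtenemos v(t) = 18·t^5 + 5·t^4 - 20·t^3 - 6·t^2 + 10·t + 2. Tenemos la velocidad v(t) = 18·t^5 + 5·t^4 - 20·t^3 - 6·t^2 + 10·t + 2. Sustituyendo t = 3: v(3) = 4217.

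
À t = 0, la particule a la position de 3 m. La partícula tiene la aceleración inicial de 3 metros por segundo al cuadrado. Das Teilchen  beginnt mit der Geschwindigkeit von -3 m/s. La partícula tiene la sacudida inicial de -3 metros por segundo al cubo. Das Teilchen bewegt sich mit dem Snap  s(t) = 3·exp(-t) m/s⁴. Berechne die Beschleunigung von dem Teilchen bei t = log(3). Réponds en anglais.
We need to integrate our snap equation s(t) = 3·exp(-t) 2 times. Integrating snap and using the initial condition j(0) = -3, we get j(t) = -3·exp(-t). Taking ∫j(t)dt and applying a(0) = 3, we find a(t) = 3·exp(-t). From the given acceleration equation a(t) = 3·exp(-t), we substitute t = log(3) to get a = 1.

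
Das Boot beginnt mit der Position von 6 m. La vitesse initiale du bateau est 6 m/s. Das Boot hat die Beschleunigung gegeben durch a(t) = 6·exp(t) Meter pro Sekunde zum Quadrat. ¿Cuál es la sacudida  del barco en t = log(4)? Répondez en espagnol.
Partiendo de la aceleración a(t) = 6·exp(t), tomamos 1 derivada. Derivando la aceleración, obtenemos la sacudida: j(t) = 6·exp(t). Tenemos la sacudida j(t) = 6·exp(t). Sustituyendo t = log(4): j(log(4)) = 24.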